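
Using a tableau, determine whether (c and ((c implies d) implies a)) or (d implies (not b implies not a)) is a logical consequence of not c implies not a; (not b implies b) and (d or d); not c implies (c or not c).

Yes

Initial set: {(not c implies not a); ((not b implies b) and (d or d)); (not c implies (c or not c)); not ((c and ((c implies d) implies a)) or (d implies (not b implies not a)))}.
((not b implies b) and (d or d)): α-rule — add (not b implies b), (d or d).
not ((c and ((c implies d) implies a)) or (d implies (not b implies not a))): α-rule — add not (c and ((c implies d) implies a)), not (d implies (not b implies not a)).
not (d implies (not b implies not a)): α-rule — add d, not (not b implies not a).
not (not b implies not a): α-rule — add not b, not not a.
(not c implies not a): β-rule — branch into not not c  //  not a.
  branch 1 (add not not c):
    (not c implies (c or not c)): β-rule — branch into not not c  //  (c or not c).
      branch 1.1 (add not not c):
        (not b implies b): β-rule — branch into not not b  //  b.
          branch 1.1.1 (add not not b):
            × closes — contains both b and not b.
          branch 1.1.2 (add b):
            × closes — contains both b and not b.
      branch 1.2 (add (c or not c)):
        (not b implies b): β-rule — branch into not not b  //  b.
          branch 1.2.1 (add not not b):
            × closes — contains both b and not b.
          branch 1.2.2 (add b):
            × closes — contains both b and not b.
  branch 2 (add not a):
    × closes — contains both a and not a.
All 5 branches close.
Every branch closed, so the premises entail the conclusion.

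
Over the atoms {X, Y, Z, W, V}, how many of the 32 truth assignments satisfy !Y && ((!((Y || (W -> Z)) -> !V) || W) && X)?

Initial set: {(!Y && ((!((Y || (W -> Z)) -> !V) || W) && X))}.
(!Y && ((!((Y || (W -> Z)) -> !V) || W) && X)): α-rule — add !Y, ((!((Y || (W -> Z)) -> !V) || W) && X).
((!((Y || (W -> Z)) -> !V) || W) && X): α-rule — add (!((Y || (W -> Z)) -> !V) || W), X.
(!((Y || (W -> Z)) -> !V) || W): β-rule — branch into !((Y || (W -> Z)) -> !V)  //  W.
  branch 1 (add !((Y || (W -> Z)) -> !V)):
    !((Y || (W -> Z)) -> !V): α-rule — add (Y || (W -> Z)), !!V.
    (Y || (W -> Z)): β-rule — branch into Y  //  (W -> Z).
      branch 1.1 (add Y):
        × closes — contains both Y and !Y.
      branch 1.2 (add (W -> Z)):
        (W -> Z): β-rule — branch into !W  //  Z.
          branch 1.2.1 (add !W):
            ○ open, literals {V=T, W=F, X=T, Y=F}.
          branch 1.2.2 (add Z):
            ○ open, literals {V=T, X=T, Y=F, Z=T}.
  branch 2 (add W):
    ○ open, literals {W=T, X=T, Y=F}.
1 branch closed, 3 open.
Each open branch fixes some atoms; the unmentioned ones are free. Counting distinct full assignments: branch {V=T, W=F, X=T, Y=F} (Z) contributes 2 new; branch {V=T, X=T, Y=F, Z=T} (W) contributes 1 new; branch {W=T, X=T, Y=F} (Z, V) contributes 3 new. Total: 6.

6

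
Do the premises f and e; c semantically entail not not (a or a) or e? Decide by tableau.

Initial set: {(f and e); c; not (not not (a or a) or e)}.
(f and e): α-rule — add f, e.
not (not not (a or a) or e): α-rule — add not not not (a or a), not e.
× closes — contains both e and not e.
All 1 branch closes.
Every branch closed, so the premises entail the conclusion.

Yes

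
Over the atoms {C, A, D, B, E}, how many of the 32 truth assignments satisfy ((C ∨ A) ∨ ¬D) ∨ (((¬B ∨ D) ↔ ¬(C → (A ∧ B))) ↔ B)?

30

Initial set: {(((C ∨ A) ∨ ¬D) ∨ (((¬B ∨ D) ↔ ¬(C → (A ∧ B))) ↔ B))}.
(((C ∨ A) ∨ ¬D) ∨ (((¬B ∨ D) ↔ ¬(C → (A ∧ B))) ↔ B)): β-rule — branch into ((C ∨ A) ∨ ¬D)  //  (((¬B ∨ D) ↔ ¬(C → (A ∧ B))) ↔ B).
  branch 1 (add ((C ∨ A) ∨ ¬D)):
    ((C ∨ A) ∨ ¬D): β-rule — branch into (C ∨ A)  //  ¬D.
      branch 1.1 (add (C ∨ A)):
        (C ∨ A): β-rule — branch into C  //  A.
          branch 1.1.1 (add C):
            ○ open, literals {C=true}.
          branch 1.1.2 (add A):
            ○ open, literals {A=true}.
      branch 1.2 (add ¬D):
        ○ open, literals {D=false}.
  branch 2 (add (((¬B ∨ D) ↔ ¬(C → (A ∧ B))) ↔ B)):
    (((¬B ∨ D) ↔ ¬(C → (A ∧ B))) ↔ B): β-rule — branch into ((¬B ∨ D) ↔ ¬(C → (A ∧ B))), B  //  ¬((¬B ∨ D) ↔ ¬(C → (A ∧ B))), ¬B.
      branch 2.1 (add ((¬B ∨ D) ↔ ¬(C → (A ∧ B))), B):
        ((¬B ∨ D) ↔ ¬(C → (A ∧ B))): β-rule — branch into (¬B ∨ D), ¬(C → (A ∧ B))  //  ¬(¬B ∨ D), ¬¬(C → (A ∧ B)).
          branch 2.1.1 (add (¬B ∨ D), ¬(C → (A ∧ B))):
            ¬(C → (A ∧ B)): α-rule — add C, ¬(A ∧ B).
            (¬B ∨ D): β-rule — branch into ¬B  //  D.
              branch 2.1.1.1 (add ¬B):
                × closes — contains both B and ¬B.
              branch 2.1.1.2 (add D):
                ¬(A ∧ B): β-rule — branch into ¬A  //  ¬B.
                  branch 2.1.1.2.1 (add ¬A):
                    ○ open, literals {A=false, B=true, C=true, D=true}.
                  branch 2.1.1.2.2 (add ¬B):
                    × closes — contains both B and ¬B.
          branch 2.1.2 (add ¬(¬B ∨ D), ¬¬(C → (A ∧ B))):
            ¬(¬B ∨ D): α-rule — add ¬¬B, ¬D.
            ¬¬(C → (A ∧ B)): β-rule — branch into ¬C  //  (A ∧ B).
              branch 2.1.2.1 (add ¬C):
                ○ open, literals {B=true, C=false, D=false}.
              branch 2.1.2.2 (add (A ∧ B)):
                (A ∧ B): α-rule — add A, B.
                ○ open, literals {A=true, B=true, D=false}.
      branch 2.2 (add ¬((¬B ∨ D) ↔ ¬(C → (A ∧ B))), ¬B):
        ¬((¬B ∨ D) ↔ ¬(C → (A ∧ B))): β-rule — branch into (¬B ∨ D), ¬¬(C → (A ∧ B))  //  ¬(¬B ∨ D), ¬(C → (A ∧ B)).
          branch 2.2.1 (add (¬B ∨ D), ¬¬(C → (A ∧ B))):
            (¬B ∨ D): β-rule — branch into ¬B  //  D.
              branch 2.2.1.1 (add ¬B):
                ¬¬(C → (A ∧ B)): β-rule — branch into ¬C  //  (A ∧ B).
                  branch 2.2.1.1.1 (add ¬C):
                    ○ open, literals {B=false, C=false}.
                  branch 2.2.1.1.2 (add (A ∧ B)):
                    (A ∧ B): α-rule — add A, B.
                    × closes — contains both B and ¬B.
              branch 2.2.1.2 (add D):
                ¬¬(C → (A ∧ B)): β-rule — branch into ¬C  //  (A ∧ B).
                  branch 2.2.1.2.1 (add ¬C):
                    ○ open, literals {B=false, C=false, D=true}.
                  branch 2.2.1.2.2 (add (A ∧ B)):
                    (A ∧ B): α-rule — add A, B.
                    × closes — contains both B and ¬B.
          branch 2.2.2 (add ¬(¬B ∨ D), ¬(C → (A ∧ B))):
            ¬(¬B ∨ D): α-rule — add ¬¬B, ¬D.
            × closes — contains both B and ¬B.
5 branches closed, 8 open.
Each open branch fixes some atoms; the unmentioned ones are free. Counting distinct full assignments: branch {C=true} (A, D, B, E) contributes 16 new; branch {A=true} (C, D, B, E) contributes 8 new; branch {D=false} (C, A, B, E) contributes 4 new; branch {A=false, B=true, C=true, D=true} (E) contributes 0 new; branch {B=true, C=false, D=false} (A, E) contributes 0 new; branch {A=true, B=true, D=false} (C, E) contributes 0 new; branch {B=false, C=false} (A, D, E) contributes 2 new; branch {B=false, C=false, D=true} (A, E) contributes 0 new. Total: 30.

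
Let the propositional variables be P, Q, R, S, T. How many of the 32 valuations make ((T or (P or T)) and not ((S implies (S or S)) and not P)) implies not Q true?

24

Initial set: {T (((T or (P or T)) and not ((S implies (S or S)) and not P)) implies not Q)}.
T (((T or (P or T)) and not ((S implies (S or S)) and not P)) implies not Q): β-rule — branch into F ((T or (P or T)) and not ((S implies (S or S)) and not P))  //  T not Q.
  branch 1 (add F ((T or (P or T)) and not ((S implies (S or S)) and not P))):
    F ((T or (P or T)) and not ((S implies (S or S)) and not P)): β-rule — branch into F (T or (P or T))  //  F not ((S implies (S or S)) and not P).
      branch 1.1 (add F (T or (P or T))):
        F (T or (P or T)): α-rule — add F T, F (P or T).
        F (P or T): α-rule — add F P, F T.
        ○ open, literals {P=0, T=0}.
      branch 1.2 (add F not ((S implies (S or S)) and not P)):
        F not ((S implies (S or S)) and not P): α-rule — add T (S implies (S or S)), T not P.
        T (S implies (S or S)): β-rule — branch into F S  //  T (S or S).
          branch 1.2.1 (add F S):
            ○ open, literals {P=0, S=0}.
          branch 1.2.2 (add T (S or S)):
            T (S or S): β-rule — branch into T S  //  T S.
              branch 1.2.2.1 (add T S):
                ○ open, literals {P=0, S=1}.
              branch 1.2.2.2 (add T S):
                ○ open, literals {P=0, S=1}.
  branch 2 (add T not Q):
    ○ open, literals {Q=0}.
0 branches closed, 5 open.
Each open branch fixes some atoms; the unmentioned ones are free. Counting distinct full assignments: branch {P=0, T=0} (Q, R, S) contributes 8 new; branch {P=0, S=0} (Q, R, T) contributes 4 new; branch {P=0, S=1} (Q, R, T) contributes 4 new; branch {P=0, S=1} (Q, R, T) contributes 0 new; branch {Q=0} (P, R, S, T) contributes 8 new. Total: 24.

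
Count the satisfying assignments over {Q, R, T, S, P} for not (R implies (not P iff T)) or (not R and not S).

Initial set: {(not (R implies (not P iff T)) or (not R and not S))}.
(not (R implies (not P iff T)) or (not R and not S)): β-rule — branch into not (R implies (not P iff T))  //  (not R and not S).
  branch 1 (add not (R implies (not P iff T))):
    not (R implies (not P iff T)): α-rule — add R, not (not P iff T).
    not (not P iff T): β-rule — branch into not P, not T  //  not not P, T.
      branch 1.1 (add not P, not T):
        ○ open, literals {P=F, R=T, T=F}.
      branch 1.2 (add not not P, T):
        ○ open, literals {P=T, R=T, T=T}.
  branch 2 (add (not R and not S)):
    (not R and not S): α-rule — add not R, not S.
    ○ open, literals {R=F, S=F}.
0 branches closed, 3 open.
Each open branch fixes some atoms; the unmentioned ones are free. Counting distinct full assignments: branch {P=F, R=T, T=F} (Q, S) contributes 4 new; branch {P=T, R=T, T=T} (Q, S) contributes 4 new; branch {R=F, S=F} (Q, T, P) contributes 8 new. Total: 16.

16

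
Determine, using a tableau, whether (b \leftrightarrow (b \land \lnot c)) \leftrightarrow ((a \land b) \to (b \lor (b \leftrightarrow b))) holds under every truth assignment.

Not valid

Assume the negation and expand:
Initial set: {F ((b \leftrightarrow (b \land \lnot c)) \leftrightarrow ((a \land b) \to (b \lor (b \leftrightarrow b))))}.
F ((b \leftrightarrow (b \land \lnot c)) \leftrightarrow ((a \land b) \to (b \lor (b \leftrightarrow b)))): β-rule — branch into T (b \leftrightarrow (b \land \lnot c)), F ((a \land b) \to (b \lor (b \leftrightarrow b)))  //  F (b \leftrightarrow (b \land \lnot c)), T ((a \land b) \to (b \lor (b \leftrightarrow b))).
  branch 1 (add T (b \leftrightarrow (b \land \lnot c)), F ((a \land b) \to (b \lor (b \leftrightarrow b)))):
    F ((a \land b) \to (b \lor (b \leftrightarrow b))): α-rule — add T (a \land b), F (b \lor (b \leftrightarrow b)).
    T (a \land b): α-rule — add T a, T b.
    F (b \lor (b \leftrightarrow b)): α-rule — add F b, F (b \leftrightarrow b).
    × closes — contains both b and \lnot b.
  branch 2 (add F (b \leftrightarrow (b \land \lnot c)), T ((a \land b) \to (b \lor (b \leftrightarrow b)))):
    F (b \leftrightarrow (b \land \lnot c)): β-rule — branch into T b, F (b \land \lnot c)  //  F b, T (b \land \lnot c).
      branch 2.1 (add T b, F (b \land \lnot c)):
        T ((a \land b) \to (b \lor (b \leftrightarrow b))): β-rule — branch into F (a \land b)  //  T (b \lor (b \leftrightarrow b)).
          branch 2.1.1 (add F (a \land b)):
            F (b \land \lnot c): β-rule — branch into F b  //  F \lnot c.
              branch 2.1.1.1 (add F b):
                × closes — contains both b and \lnot b.
              branch 2.1.1.2 (add F \lnot c):
                F (a \land b): β-rule — branch into F a  //  F b.
                  branch 2.1.1.2.1 (add F a):
                    ○ open, literals {a=F, b=T, c=T}.
                  branch 2.1.1.2.2 (add F b):
                    × closes — contains both b and \lnot b.
          branch 2.1.2 (add T (b \lor (b \leftrightarrow b))):
            F (b \land \lnot c): β-rule — branch into F b  //  F \lnot c.
              branch 2.1.2.1 (add F b):
                × closes — contains both b and \lnot b.
              branch 2.1.2.2 (add F \lnot c):
                T (b \lor (b \leftrightarrow b)): β-rule — branch into T b  //  T (b \leftrightarrow b).
                  branch 2.1.2.2.1 (add T b):
                    ○ open, literals {b=T, c=T}.
                  branch 2.1.2.2.2 (add T (b \leftrightarrow b)):
                    T (b \leftrightarrow b): β-rule — branch into T b, T b  //  F b, F b.
                      branch 2.1.2.2.2.1 (add T b, T b):
                        ○ open, literals {b=T, c=T}.
                      branch 2.1.2.2.2.2 (add F b, F b):
                        × closes — contains both b and \lnot b.
      branch 2.2 (add F b, T (b \land \lnot c)):
        T (b \land \lnot c): α-rule — add T b, T \lnot c.
        × closes — contains both b and \lnot b.
6 branches closed, 3 open.
An open branch gives a countermodel: a=F, b=T, c=T (unmentioned atoms arbitrary); under it the original formula is false.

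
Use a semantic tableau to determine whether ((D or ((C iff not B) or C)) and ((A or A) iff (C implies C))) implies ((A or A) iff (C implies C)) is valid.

Assume the negation and expand:
Initial set: {F (((D or ((C iff not B) or C)) and ((A or A) iff (C implies C))) implies ((A or A) iff (C implies C)))}.
F (((D or ((C iff not B) or C)) and ((A or A) iff (C implies C))) implies ((A or A) iff (C implies C))): α-rule — add T ((D or ((C iff not B) or C)) and ((A or A) iff (C implies C))), F ((A or A) iff (C implies C)).
T ((D or ((C iff not B) or C)) and ((A or A) iff (C implies C))): α-rule — add T (D or ((C iff not B) or C)), T ((A or A) iff (C implies C)).
F ((A or A) iff (C implies C)): β-rule — branch into T (A or A), F (C implies C)  //  F (A or A), T (C implies C).
  branch 1 (add T (A or A), F (C implies C)):
    F (C implies C): α-rule — add T C, F C.
    × closes — contains both C and not C.
  branch 2 (add F (A or A), T (C implies C)):
    F (A or A): α-rule — add F A, F A.
    T (D or ((C iff not B) or C)): β-rule — branch into T D  //  T ((C iff not B) or C).
      branch 2.1 (add T D):
        T ((A or A) iff (C implies C)): β-rule — branch into T (A or A), T (C implies C)  //  F (A or A), F (C implies C).
          branch 2.1.1 (add T (A or A), T (C implies C)):
            T (C implies C): β-rule — branch into F C  //  T C.
              branch 2.1.1.1 (add F C):
                T (A or A): β-rule — branch into T A  //  T A.
                  branch 2.1.1.1.1 (add T A):
                    × closes — contains both A and not A.
                  branch 2.1.1.1.2 (add T A):
                    × closes — contains both A and not A.
              branch 2.1.1.2 (add T C):
                T (A or A): β-rule — branch into T A  //  T A.
                  branch 2.1.1.2.1 (add T A):
                    × closes — contains both A and not A.
                  branch 2.1.1.2.2 (add T A):
                    × closes — contains both A and not A.
          branch 2.1.2 (add F (A or A), F (C implies C)):
            F (A or A): α-rule — add F A, F A.
            F (C implies C): α-rule — add T C, F C.
            × closes — contains both C and not C.
      branch 2.2 (add T ((C iff not B) or C)):
        T ((A or A) iff (C implies C)): β-rule — branch into T (A or A), T (C implies C)  //  F (A or A), F (C implies C).
          branch 2.2.1 (add T (A or A), T (C implies C)):
            T (C implies C): β-rule — branch into F C  //  T C.
              branch 2.2.1.1 (add F C):
                T ((C iff not B) or C): β-rule — branch into T (C iff not B)  //  T C.
                  branch 2.2.1.1.1 (add T (C iff not B)):
                    T (A or A): β-rule — branch into T A  //  T A.
                      branch 2.2.1.1.1.1 (add T A):
                        × closes — contains both A and not A.
                      branch 2.2.1.1.1.2 (add T A):
                        × closes — contains both A and not A.
                  branch 2.2.1.1.2 (add T C):
                    × closes — contains both C and not C.
              branch 2.2.1.2 (add T C):
                T ((C iff not B) or C): β-rule — branch into T (C iff not B)  //  T C.
                  branch 2.2.1.2.1 (add T (C iff not B)):
                    T (A or A): β-rule — branch into T A  //  T A.
                      branch 2.2.1.2.1.1 (add T A):
                        × closes — contains both A and not A.
                      branch 2.2.1.2.1.2 (add T A):
                        × closes — contains both A and not A.
                  branch 2.2.1.2.2 (add T C):
                    T (A or A): β-rule — branch into T A  //  T A.
                      branch 2.2.1.2.2.1 (add T A):
                        × closes — contains both A and not A.
                      branch 2.2.1.2.2.2 (add T A):
                        × closes — contains both A and not A.
          branch 2.2.2 (add F (A or A), F (C implies C)):
            F (A or A): α-rule — add F A, F A.
            F (C implies C): α-rule — add T C, F C.
            × closes — contains both C and not C.
All 14 branches close.
Every branch closed, so the negation is unsatisfiable and the formula is valid.

Valid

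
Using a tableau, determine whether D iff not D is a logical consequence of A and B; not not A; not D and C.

No

Initial set: {(A and B); not not A; (not D and C); not (D iff not D)}.
(A and B): α-rule — add A, B.
not not A: drop double negation, giving A.
(not D and C): α-rule — add not D, C.
not (D iff not D): β-rule — branch into D, not not D  //  not D, not D.
  branch 1 (add D, not not D):
    × closes — contains both D and not D.
  branch 2 (add not D, not D):
    ○ open, literals {A=true, B=true, C=true, D=false}.
1 branch closed, 1 open.
An open branch gives a countermodel: A=true, B=true, C=true, D=false (unmentioned atoms arbitrary); the premises hold there but the conclusion fails.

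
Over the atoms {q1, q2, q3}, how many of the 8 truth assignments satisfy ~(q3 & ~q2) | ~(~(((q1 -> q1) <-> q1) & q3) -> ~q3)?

Initial set: {(~(q3 & ~q2) | ~(~(((q1 -> q1) <-> q1) & q3) -> ~q3))}.
(~(q3 & ~q2) | ~(~(((q1 -> q1) <-> q1) & q3) -> ~q3)): β-rule — branch into ~(q3 & ~q2)  //  ~(~(((q1 -> q1) <-> q1) & q3) -> ~q3).
  branch 1 (add ~(q3 & ~q2)):
    ~(q3 & ~q2): β-rule — branch into ~q3  //  ~~q2.
      branch 1.1 (add ~q3):
        ○ open, literals {q3=0}.
      branch 1.2 (add ~~q2):
        ○ open, literals {q2=1}.
  branch 2 (add ~(~(((q1 -> q1) <-> q1) & q3) -> ~q3)):
    ~(~(((q1 -> q1) <-> q1) & q3) -> ~q3): α-rule — add ~(((q1 -> q1) <-> q1) & q3), ~~q3.
    ~(((q1 -> q1) <-> q1) & q3): β-rule — branch into ~((q1 -> q1) <-> q1)  //  ~q3.
      branch 2.1 (add ~((q1 -> q1) <-> q1)):
        ~((q1 -> q1) <-> q1): β-rule — branch into (q1 -> q1), ~q1  //  ~(q1 -> q1), q1.
          branch 2.1.1 (add (q1 -> q1), ~q1):
            (q1 -> q1): β-rule — branch into ~q1  //  q1.
              branch 2.1.1.1 (add ~q1):
                ○ open, literals {q1=0, q3=1}.
              branch 2.1.1.2 (add q1):
                × closes — contains both q1 and ~q1.
          branch 2.1.2 (add ~(q1 -> q1), q1):
            ~(q1 -> q1): α-rule — add q1, ~q1.
            × closes — contains both q1 and ~q1.
      branch 2.2 (add ~q3):
        × closes — contains both q3 and ~q3.
3 branches closed, 3 open.
Each open branch fixes some atoms; the unmentioned ones are free. Counting distinct full assignments: branch {q3=0} (q1, q2) contributes 4 new; branch {q2=1} (q1, q3) contributes 2 new; branch {q1=0, q3=1} (q2) contributes 1 new. Total: 7.

7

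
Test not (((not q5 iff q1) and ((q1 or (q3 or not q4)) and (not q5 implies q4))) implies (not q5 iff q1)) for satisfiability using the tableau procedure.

Unsatisfiable

Initial set: {T not (((not q5 iff q1) and ((q1 or (q3 or not q4)) and (not q5 implies q4))) implies (not q5 iff q1))}.
T not (((not q5 iff q1) and ((q1 or (q3 or not q4)) and (not q5 implies q4))) implies (not q5 iff q1)): α-rule — add T ((not q5 iff q1) and ((q1 or (q3 or not q4)) and (not q5 implies q4))), F (not q5 iff q1).
T ((not q5 iff q1) and ((q1 or (q3 or not q4)) and (not q5 implies q4))): α-rule — add T (not q5 iff q1), T ((q1 or (q3 or not q4)) and (not q5 implies q4)).
T ((q1 or (q3 or not q4)) and (not q5 implies q4)): α-rule — add T (q1 or (q3 or not q4)), T (not q5 implies q4).
F (not q5 iff q1): β-rule — branch into T not q5, F q1  //  F not q5, T q1.
  branch 1 (add T not q5, F q1):
    T (not q5 iff q1): β-rule — branch into T not q5, T q1  //  F not q5, F q1.
      branch 1.1 (add T not q5, T q1):
        × closes — contains both q1 and not q1.
      branch 1.2 (add F not q5, F q1):
        × closes — contains both q5 and not q5.
  branch 2 (add F not q5, T q1):
    T (not q5 iff q1): β-rule — branch into T not q5, T q1  //  F not q5, F q1.
      branch 2.1 (add T not q5, T q1):
        × closes — contains both q5 and not q5.
      branch 2.2 (add F not q5, F q1):
        × closes — contains both q1 and not q1.
All 4 branches close.
Every branch closed; the formula is unsatisfiable.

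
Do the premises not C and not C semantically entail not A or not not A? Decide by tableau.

Initial set: {(not C and not C); not (not A or not not A)}.
(not C and not C): α-rule — add not C, not C.
not (not A or not not A): α-rule — add not not A, not not not A.
not not not A: drop double negation, giving not A.
× closes — contains both A and not A.
All 1 branch closes.
Every branch closed, so the premises entail the conclusion.

Yes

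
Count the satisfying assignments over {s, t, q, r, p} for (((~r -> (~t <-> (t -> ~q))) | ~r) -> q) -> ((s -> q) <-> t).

Initial set: {T ((((~r -> (~t <-> (t -> ~q))) | ~r) -> q) -> ((s -> q) <-> t))}.
T ((((~r -> (~t <-> (t -> ~q))) | ~r) -> q) -> ((s -> q) <-> t)): β-rule — branch into F (((~r -> (~t <-> (t -> ~q))) | ~r) -> q)  //  T ((s -> q) <-> t).
  branch 1 (add F (((~r -> (~t <-> (t -> ~q))) | ~r) -> q)):
    F (((~r -> (~t <-> (t -> ~q))) | ~r) -> q): α-rule — add T ((~r -> (~t <-> (t -> ~q))) | ~r), F q.
    T ((~r -> (~t <-> (t -> ~q))) | ~r): β-rule — branch into T (~r -> (~t <-> (t -> ~q)))  //  T ~r.
      branch 1.1 (add T (~r -> (~t <-> (t -> ~q)))):
        T (~r -> (~t <-> (t -> ~q))): β-rule — branch into F ~r  //  T (~t <-> (t -> ~q)).
          branch 1.1.1 (add F ~r):
            ○ open, literals {q=F, r=T}.
          branch 1.1.2 (add T (~t <-> (t -> ~q))):
            T (~t <-> (t -> ~q)): β-rule — branch into T ~t, T (t -> ~q)  //  F ~t, F (t -> ~q).
              branch 1.1.2.1 (add T ~t, T (t -> ~q)):
                T (t -> ~q): β-rule — branch into F t  //  T ~q.
                  branch 1.1.2.1.1 (add F t):
                    ○ open, literals {q=F, t=F}.
                  branch 1.1.2.1.2 (add T ~q):
                    ○ open, literals {q=F, t=F}.
              branch 1.1.2.2 (add F ~t, F (t -> ~q)):
                F (t -> ~q): α-rule — add T t, F ~q.
                × closes — contains both q and ~q.
      branch 1.2 (add T ~r):
        ○ open, literals {q=F, r=F}.
  branch 2 (add T ((s -> q) <-> t)):
    T ((s -> q) <-> t): β-rule — branch into T (s -> q), T t  //  F (s -> q), F t.
      branch 2.1 (add T (s -> q), T t):
        T (s -> q): β-rule — branch into F s  //  T q.
          branch 2.1.1 (add F s):
            ○ open, literals {s=F, t=T}.
          branch 2.1.2 (add T q):
            ○ open, literals {q=T, t=T}.
      branch 2.2 (add F (s -> q), F t):
        F (s -> q): α-rule — add T s, F q.
        ○ open, literals {q=F, s=T, t=F}.
1 branch closed, 7 open.
Each open branch fixes some atoms; the unmentioned ones are free. Counting distinct full assignments: branch {q=F, r=T} (s, t, p) contributes 8 new; branch {q=F, t=F} (s, r, p) contributes 4 new; branch {q=F, t=F} (s, r, p) contributes 0 new; branch {q=F, r=F} (s, t, p) contributes 4 new; branch {s=F, t=T} (q, r, p) contributes 4 new; branch {q=T, t=T} (s, r, p) contributes 4 new; branch {q=F, s=T, t=F} (r, p) contributes 0 new. Total: 24.

24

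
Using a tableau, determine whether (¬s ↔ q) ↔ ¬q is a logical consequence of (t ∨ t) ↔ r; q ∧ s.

Initial set: {((t ∨ t) ↔ r); (q ∧ s); ¬((¬s ↔ q) ↔ ¬q)}.
(q ∧ s): α-rule — add q, s.
((t ∨ t) ↔ r): β-rule — branch into (t ∨ t), r  //  ¬(t ∨ t), ¬r.
  branch 1 (add (t ∨ t), r):
    ¬((¬s ↔ q) ↔ ¬q): β-rule — branch into (¬s ↔ q), ¬¬q  //  ¬(¬s ↔ q), ¬q.
      branch 1.1 (add (¬s ↔ q), ¬¬q):
        (t ∨ t): β-rule — branch into t  //  t.
          branch 1.1.1 (add t):
            (¬s ↔ q): β-rule — branch into ¬s, q  //  ¬¬s, ¬q.
              branch 1.1.1.1 (add ¬s, q):
                × closes — contains both s and ¬s.
              branch 1.1.1.2 (add ¬¬s, ¬q):
                × closes — contains both q and ¬q.
          branch 1.1.2 (add t):
            (¬s ↔ q): β-rule — branch into ¬s, q  //  ¬¬s, ¬q.
              branch 1.1.2.1 (add ¬s, q):
                × closes — contains both s and ¬s.
              branch 1.1.2.2 (add ¬¬s, ¬q):
                × closes — contains both q and ¬q.
      branch 1.2 (add ¬(¬s ↔ q), ¬q):
        × closes — contains both q and ¬q.
  branch 2 (add ¬(t ∨ t), ¬r):
    ¬(t ∨ t): α-rule — add ¬t, ¬t.
    ¬((¬s ↔ q) ↔ ¬q): β-rule — branch into (¬s ↔ q), ¬¬q  //  ¬(¬s ↔ q), ¬q.
      branch 2.1 (add (¬s ↔ q), ¬¬q):
        (¬s ↔ q): β-rule — branch into ¬s, q  //  ¬¬s, ¬q.
          branch 2.1.1 (add ¬s, q):
            × closes — contains both s and ¬s.
          branch 2.1.2 (add ¬¬s, ¬q):
            × closes — contains both q and ¬q.
      branch 2.2 (add ¬(¬s ↔ q), ¬q):
        × closes — contains both q and ¬q.
All 8 branches close.
Every branch closed, so the premises entail the conclusion.

Yes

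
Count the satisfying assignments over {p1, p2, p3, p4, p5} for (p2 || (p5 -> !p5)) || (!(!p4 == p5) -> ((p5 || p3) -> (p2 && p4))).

28

Initial set: {((p2 || (p5 -> !p5)) || (!(!p4 == p5) -> ((p5 || p3) -> (p2 && p4))))}.
((p2 || (p5 -> !p5)) || (!(!p4 == p5) -> ((p5 || p3) -> (p2 && p4)))): β-rule — branch into (p2 || (p5 -> !p5))  //  (!(!p4 == p5) -> ((p5 || p3) -> (p2 && p4))).
  branch 1 (add (p2 || (p5 -> !p5))):
    (p2 || (p5 -> !p5)): β-rule — branch into p2  //  (p5 -> !p5).
      branch 1.1 (add p2):
        ○ open, literals {p2=1}.
      branch 1.2 (add (p5 -> !p5)):
        (p5 -> !p5): β-rule — branch into !p5  //  !p5.
          branch 1.2.1 (add !p5):
            ○ open, literals {p5=0}.
          branch 1.2.2 (add !p5):
            ○ open, literals {p5=0}.
  branch 2 (add (!(!p4 == p5) -> ((p5 || p3) -> (p2 && p4)))):
    (!(!p4 == p5) -> ((p5 || p3) -> (p2 && p4))): β-rule — branch into !!(!p4 == p5)  //  ((p5 || p3) -> (p2 && p4)).
      branch 2.1 (add !!(!p4 == p5)):
        !!(!p4 == p5): β-rule — branch into !p4, p5  //  !!p4, !p5.
          branch 2.1.1 (add !p4, p5):
            ○ open, literals {p4=0, p5=1}.
          branch 2.1.2 (add !!p4, !p5):
            ○ open, literals {p4=1, p5=0}.
      branch 2.2 (add ((p5 || p3) -> (p2 && p4))):
        ((p5 || p3) -> (p2 && p4)): β-rule — branch into !(p5 || p3)  //  (p2 && p4).
          branch 2.2.1 (add !(p5 || p3)):
            !(p5 || p3): α-rule — add !p5, !p3.
            ○ open, literals {p3=0, p5=0}.
          branch 2.2.2 (add (p2 && p4)):
            (p2 && p4): α-rule — add p2, p4.
            ○ open, literals {p2=1, p4=1}.
0 branches closed, 7 open.
Each open branch fixes some atoms; the unmentioned ones are free. Counting distinct full assignments: branch {p2=1} (p1, p3, p4, p5) contributes 16 new; branch {p5=0} (p1, p2, p3, p4) contributes 8 new; branch {p5=0} (p1, p2, p3, p4) contributes 0 new; branch {p4=0, p5=1} (p1, p2, p3) contributes 4 new; branch {p4=1, p5=0} (p1, p2, p3) contributes 0 new; branch {p3=0, p5=0} (p1, p2, p4) contributes 0 new; branch {p2=1, p4=1} (p1, p3, p5) contributes 0 new. Total: 28.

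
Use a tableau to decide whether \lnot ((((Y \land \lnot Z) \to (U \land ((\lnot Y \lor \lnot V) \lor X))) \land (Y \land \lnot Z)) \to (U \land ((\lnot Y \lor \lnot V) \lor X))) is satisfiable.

Unsatisfiable

Initial set: {\lnot ((((Y \land \lnot Z) \to (U \land ((\lnot Y \lor \lnot V) \lor X))) \land (Y \land \lnot Z)) \to (U \land ((\lnot Y \lor \lnot V) \lor X)))}.
\lnot ((((Y \land \lnot Z) \to (U \land ((\lnot Y \lor \lnot V) \lor X))) \land (Y \land \lnot Z)) \to (U \land ((\lnot Y \lor \lnot V) \lor X))): α-rule — add (((Y \land \lnot Z) \to (U \land ((\lnot Y \lor \lnot V) \lor X))) \land (Y \land \lnot Z)), \lnot (U \land ((\lnot Y \lor \lnot V) \lor X)).
(((Y \land \lnot Z) \to (U \land ((\lnot Y \lor \lnot V) \lor X))) \land (Y \land \lnot Z)): α-rule — add ((Y \land \lnot Z) \to (U \land ((\lnot Y \lor \lnot V) \lor X))), (Y \land \lnot Z).
(Y \land \lnot Z): α-rule — add Y, \lnot Z.
\lnot (U \land ((\lnot Y \lor \lnot V) \lor X)): β-rule — branch into \lnot U  //  \lnot ((\lnot Y \lor \lnot V) \lor X).
  branch 1 (add \lnot U):
    ((Y \land \lnot Z) \to (U \land ((\lnot Y \lor \lnot V) \lor X))): β-rule — branch into \lnot (Y \land \lnot Z)  //  (U \land ((\lnot Y \lor \lnot V) \lor X)).
      branch 1.1 (add \lnot (Y \land \lnot Z)):
        \lnot (Y \land \lnot Z): β-rule — branch into \lnot Y  //  \lnot \lnot Z.
          branch 1.1.1 (add \lnot Y):
            × closes — contains both Y and \lnot Y.
          branch 1.1.2 (add \lnot \lnot Z):
            × closes — contains both Z and \lnot Z.
      branch 1.2 (add (U \land ((\lnot Y \lor \lnot V) \lor X))):
        (U \land ((\lnot Y \lor \lnot V) \lor X)): α-rule — add U, ((\lnot Y \lor \lnot V) \lor X).
        × closes — contains both U and \lnot U.
  branch 2 (add \lnot ((\lnot Y \lor \lnot V) \lor X)):
    \lnot ((\lnot Y \lor \lnot V) \lor X): α-rule — add \lnot (\lnot Y \lor \lnot V), \lnot X.
    \lnot (\lnot Y \lor \lnot V): α-rule — add \lnot \lnot Y, \lnot \lnot V.
    ((Y \land \lnot Z) \to (U \land ((\lnot Y \lor \lnot V) \lor X))): β-rule — branch into \lnot (Y \land \lnot Z)  //  (U \land ((\lnot Y \lor \lnot V) \lor X)).
      branch 2.1 (add \lnot (Y \land \lnot Z)):
        \lnot (Y \land \lnot Z): β-rule — branch into \lnot Y  //  \lnot \lnot Z.
          branch 2.1.1 (add \lnot Y):
            × closes — contains both Y and \lnot Y.
          branch 2.1.2 (add \lnot \lnot Z):
            × closes — contains both Z and \lnot Z.
      branch 2.2 (add (U \land ((\lnot Y \lor \lnot V) \lor X))):
        (U \land ((\lnot Y \lor \lnot V) \lor X)): α-rule — add U, ((\lnot Y \lor \lnot V) \lor X).
        ((\lnot Y \lor \lnot V) \lor X): β-rule — branch into (\lnot Y \lor \lnot V)  //  X.
          branch 2.2.1 (add (\lnot Y \lor \lnot V)):
            (\lnot Y \lor \lnot V): β-rule — branch into \lnot Y  //  \lnot V.
              branch 2.2.1.1 (add \lnot Y):
                × closes — contains both Y and \lnot Y.
              branch 2.2.1.2 (add \lnot V):
                × closes — contains both V and \lnot V.
          branch 2.2.2 (add X):
            × closes — contains both X and \lnot X.
All 8 branches close.
Every branch closed; the formula is unsatisfiable.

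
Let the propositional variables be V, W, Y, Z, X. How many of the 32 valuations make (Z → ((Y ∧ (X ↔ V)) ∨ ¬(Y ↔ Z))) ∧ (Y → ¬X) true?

22

Initial set: {((Z → ((Y ∧ (X ↔ V)) ∨ ¬(Y ↔ Z))) ∧ (Y → ¬X))}.
((Z → ((Y ∧ (X ↔ V)) ∨ ¬(Y ↔ Z))) ∧ (Y → ¬X)): α-rule — add (Z → ((Y ∧ (X ↔ V)) ∨ ¬(Y ↔ Z))), (Y → ¬X).
(Z → ((Y ∧ (X ↔ V)) ∨ ¬(Y ↔ Z))): β-rule — branch into ¬Z  //  ((Y ∧ (X ↔ V)) ∨ ¬(Y ↔ Z)).
  branch 1 (add ¬Z):
    (Y → ¬X): β-rule — branch into ¬Y  //  ¬X.
      branch 1.1 (add ¬Y):
        ○ open, literals {Y=0, Z=0}.
      branch 1.2 (add ¬X):
        ○ open, literals {X=0, Z=0}.
  branch 2 (add ((Y ∧ (X ↔ V)) ∨ ¬(Y ↔ Z))):
    (Y → ¬X): β-rule — branch into ¬Y  //  ¬X.
      branch 2.1 (add ¬Y):
        ((Y ∧ (X ↔ V)) ∨ ¬(Y ↔ Z)): β-rule — branch into (Y ∧ (X ↔ V))  //  ¬(Y ↔ Z).
          branch 2.1.1 (add (Y ∧ (X ↔ V))):
            (Y ∧ (X ↔ V)): α-rule — add Y, (X ↔ V).
            × closes — contains both Y and ¬Y.
          branch 2.1.2 (add ¬(Y ↔ Z)):
            ¬(Y ↔ Z): β-rule — branch into Y, ¬Z  //  ¬Y, Z.
              branch 2.1.2.1 (add Y, ¬Z):
                × closes — contains both Y and ¬Y.
              branch 2.1.2.2 (add ¬Y, Z):
                ○ open, literals {Y=0, Z=1}.
      branch 2.2 (add ¬X):
        ((Y ∧ (X ↔ V)) ∨ ¬(Y ↔ Z)): β-rule — branch into (Y ∧ (X ↔ V))  //  ¬(Y ↔ Z).
          branch 2.2.1 (add (Y ∧ (X ↔ V))):
            (Y ∧ (X ↔ V)): α-rule — add Y, (X ↔ V).
            (X ↔ V): β-rule — branch into X, V  //  ¬X, ¬V.
              branch 2.2.1.1 (add X, V):
                × closes — contains both X and ¬X.
              branch 2.2.1.2 (add ¬X, ¬V):
                ○ open, literals {V=0, X=0, Y=1}.
          branch 2.2.2 (add ¬(Y ↔ Z)):
            ¬(Y ↔ Z): β-rule — branch into Y, ¬Z  //  ¬Y, Z.
              branch 2.2.2.1 (add Y, ¬Z):
                ○ open, literals {X=0, Y=1, Z=0}.
              branch 2.2.2.2 (add ¬Y, Z):
                ○ open, literals {X=0, Y=0, Z=1}.
3 branches closed, 6 open.
Each open branch fixes some atoms; the unmentioned ones are free. Counting distinct full assignments: branch {Y=0, Z=0} (V, W, X) contributes 8 new; branch {X=0, Z=0} (V, W, Y) contributes 4 new; branch {Y=0, Z=1} (V, W, X) contributes 8 new; branch {V=0, X=0, Y=1} (W, Z) contributes 2 new; branch {X=0, Y=1, Z=0} (V, W) contributes 0 new; branch {X=0, Y=0, Z=1} (V, W) contributes 0 new. Total: 22.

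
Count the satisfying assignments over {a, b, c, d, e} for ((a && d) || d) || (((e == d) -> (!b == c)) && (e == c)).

Initial set: {(((a && d) || d) || (((e == d) -> (!b == c)) && (e == c)))}.
(((a && d) || d) || (((e == d) -> (!b == c)) && (e == c))): β-rule — branch into ((a && d) || d)  //  (((e == d) -> (!b == c)) && (e == c)).
  branch 1 (add ((a && d) || d)):
    ((a && d) || d): β-rule — branch into (a && d)  //  d.
      branch 1.1 (add (a && d)):
        (a && d): α-rule — add a, d.
        ○ open, literals {a=true, d=true}.
      branch 1.2 (add d):
        ○ open, literals {d=true}.
  branch 2 (add (((e == d) -> (!b == c)) && (e == c))):
    (((e == d) -> (!b == c)) && (e == c)): α-rule — add ((e == d) -> (!b == c)), (e == c).
    ((e == d) -> (!b == c)): β-rule — branch into !(e == d)  //  (!b == c).
      branch 2.1 (add !(e == d)):
        (e == c): β-rule — branch into e, c  //  !e, !c.
          branch 2.1.1 (add e, c):
            !(e == d): β-rule — branch into e, !d  //  !e, d.
              branch 2.1.1.1 (add e, !d):
                ○ open, literals {c=true, d=false, e=true}.
              branch 2.1.1.2 (add !e, d):
                × closes — contains both e and !e.
          branch 2.1.2 (add !e, !c):
            !(e == d): β-rule — branch into e, !d  //  !e, d.
              branch 2.1.2.1 (add e, !d):
                × closes — contains both e and !e.
              branch 2.1.2.2 (add !e, d):
                ○ open, literals {c=false, d=true, e=false}.
      branch 2.2 (add (!b == c)):
        (e == c): β-rule — branch into e, c  //  !e, !c.
          branch 2.2.1 (add e, c):
            (!b == c): β-rule — branch into !b, c  //  !!b, !c.
              branch 2.2.1.1 (add !b, c):
                ○ open, literals {b=false, c=true, e=true}.
              branch 2.2.1.2 (add !!b, !c):
                × closes — contains both c and !c.
          branch 2.2.2 (add !e, !c):
            (!b == c): β-rule — branch into !b, c  //  !!b, !c.
              branch 2.2.2.1 (add !b, c):
                × closes — contains both c and !c.
              branch 2.2.2.2 (add !!b, !c):
                ○ open, literals {b=true, c=false, e=false}.
4 branches closed, 6 open.
Each open branch fixes some atoms; the unmentioned ones are free. Counting distinct full assignments: branch {a=true, d=true} (b, c, e) contributes 8 new; branch {d=true} (a, b, c, e) contributes 8 new; branch {c=true, d=false, e=true} (a, b) contributes 4 new; branch {c=false, d=true, e=false} (a, b) contributes 0 new; branch {b=false, c=true, e=true} (a, d) contributes 0 new; branch {b=true, c=false, e=false} (a, d) contributes 2 new. Total: 22.

22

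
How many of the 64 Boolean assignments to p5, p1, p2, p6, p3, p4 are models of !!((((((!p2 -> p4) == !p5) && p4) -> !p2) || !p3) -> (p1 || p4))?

48

Initial set: {!!((((((!p2 -> p4) == !p5) && p4) -> !p2) || !p3) -> (p1 || p4))}.
!!((((((!p2 -> p4) == !p5) && p4) -> !p2) || !p3) -> (p1 || p4)): drop double negation, giving ((((((!p2 -> p4) == !p5) && p4) -> !p2) || !p3) -> (p1 || p4)).
((((((!p2 -> p4) == !p5) && p4) -> !p2) || !p3) -> (p1 || p4)): β-rule — branch into !(((((!p2 -> p4) == !p5) && p4) -> !p2) || !p3)  //  (p1 || p4).
  branch 1 (add !(((((!p2 -> p4) == !p5) && p4) -> !p2) || !p3)):
    !(((((!p2 -> p4) == !p5) && p4) -> !p2) || !p3): α-rule — add !((((!p2 -> p4) == !p5) && p4) -> !p2), !!p3.
    !((((!p2 -> p4) == !p5) && p4) -> !p2): α-rule — add (((!p2 -> p4) == !p5) && p4), !!p2.
    (((!p2 -> p4) == !p5) && p4): α-rule — add ((!p2 -> p4) == !p5), p4.
    ((!p2 -> p4) == !p5): β-rule — branch into (!p2 -> p4), !p5  //  !(!p2 -> p4), !!p5.
      branch 1.1 (add (!p2 -> p4), !p5):
        (!p2 -> p4): β-rule — branch into !!p2  //  p4.
          branch 1.1.1 (add !!p2):
            ○ open, literals {p2=T, p3=T, p4=T, p5=F}.
          branch 1.1.2 (add p4):
            ○ open, literals {p2=T, p3=T, p4=T, p5=F}.
      branch 1.2 (add !(!p2 -> p4), !!p5):
        !(!p2 -> p4): α-rule — add !p2, !p4.
        × closes — contains both p2 and !p2.
  branch 2 (add (p1 || p4)):
    (p1 || p4): β-rule — branch into p1  //  p4.
      branch 2.1 (add p1):
        ○ open, literals {p1=T}.
      branch 2.2 (add p4):
        ○ open, literals {p4=T}.
1 branch closed, 4 open.
Each open branch fixes some atoms; the unmentioned ones are free. Counting distinct full assignments: branch {p2=T, p3=T, p4=T, p5=F} (p1, p6) contributes 4 new; branch {p2=T, p3=T, p4=T, p5=F} (p1, p6) contributes 0 new; branch {p1=T} (p5, p2, p6, p3, p4) contributes 30 new; branch {p4=T} (p5, p1, p2, p6, p3) contributes 14 new. Total: 48.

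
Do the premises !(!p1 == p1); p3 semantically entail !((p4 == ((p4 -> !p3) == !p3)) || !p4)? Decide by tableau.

No

Initial set: {T !(!p1 == p1); T p3; F !((p4 == ((p4 -> !p3) == !p3)) || !p4)}.
T !(!p1 == p1): β-rule — branch into T !p1, F p1  //  F !p1, T p1.
  branch 1 (add T !p1, F p1):
    F !((p4 == ((p4 -> !p3) == !p3)) || !p4): β-rule — branch into T (p4 == ((p4 -> !p3) == !p3))  //  T !p4.
      branch 1.1 (add T (p4 == ((p4 -> !p3) == !p3))):
        T (p4 == ((p4 -> !p3) == !p3)): β-rule — branch into T p4, T ((p4 -> !p3) == !p3)  //  F p4, F ((p4 -> !p3) == !p3).
          branch 1.1.1 (add T p4, T ((p4 -> !p3) == !p3)):
            T ((p4 -> !p3) == !p3): β-rule — branch into T (p4 -> !p3), T !p3  //  F (p4 -> !p3), F !p3.
              branch 1.1.1.1 (add T (p4 -> !p3), T !p3):
                × closes — contains both p3 and !p3.
              branch 1.1.1.2 (add F (p4 -> !p3), F !p3):
                F (p4 -> !p3): α-rule — add T p4, F !p3.
                ○ open, literals {p1=false, p3=true, p4=true}.
          branch 1.1.2 (add F p4, F ((p4 -> !p3) == !p3)):
            F ((p4 -> !p3) == !p3): β-rule — branch into T (p4 -> !p3), F !p3  //  F (p4 -> !p3), T !p3.
              branch 1.1.2.1 (add T (p4 -> !p3), F !p3):
                T (p4 -> !p3): β-rule — branch into F p4  //  T !p3.
                  branch 1.1.2.1.1 (add F p4):
                    ○ open, literals {p1=false, p3=true, p4=false}.
                  branch 1.1.2.1.2 (add T !p3):
                    × closes — contains both p3 and !p3.
              branch 1.1.2.2 (add F (p4 -> !p3), T !p3):
                × closes — contains both p3 and !p3.
      branch 1.2 (add T !p4):
        ○ open, literals {p1=false, p3=true, p4=false}.
  branch 2 (add F !p1, T p1):
    F !((p4 == ((p4 -> !p3) == !p3)) || !p4): β-rule — branch into T (p4 == ((p4 -> !p3) == !p3))  //  T !p4.
      branch 2.1 (add T (p4 == ((p4 -> !p3) == !p3))):
        T (p4 == ((p4 -> !p3) == !p3)): β-rule — branch into T p4, T ((p4 -> !p3) == !p3)  //  F p4, F ((p4 -> !p3) == !p3).
          branch 2.1.1 (add T p4, T ((p4 -> !p3) == !p3)):
            T ((p4 -> !p3) == !p3): β-rule — branch into T (p4 -> !p3), T !p3  //  F (p4 -> !p3), F !p3.
              branch 2.1.1.1 (add T (p4 -> !p3), T !p3):
                × closes — contains both p3 and !p3.
              branch 2.1.1.2 (add F (p4 -> !p3), F !p3):
                F (p4 -> !p3): α-rule — add T p4, F !p3.
                ○ open, literals {p1=true, p3=true, p4=true}.
          branch 2.1.2 (add F p4, F ((p4 -> !p3) == !p3)):
            F ((p4 -> !p3) == !p3): β-rule — branch into T (p4 -> !p3), F !p3  //  F (p4 -> !p3), T !p3.
              branch 2.1.2.1 (add T (p4 -> !p3), F !p3):
                T (p4 -> !p3): β-rule — branch into F p4  //  T !p3.
                  branch 2.1.2.1.1 (add F p4):
                    ○ open, literals {p1=true, p3=true, p4=false}.
                  branch 2.1.2.1.2 (add T !p3):
                    × closes — contains both p3 and !p3.
              branch 2.1.2.2 (add F (p4 -> !p3), T !p3):
                × closes — contains both p3 and !p3.
      branch 2.2 (add T !p4):
        ○ open, literals {p1=true, p3=true, p4=false}.
6 branches closed, 6 open.
An open branch gives a countermodel: p1=false, p3=true, p4=true (unmentioned atoms arbitrary); the premises hold there but the conclusion fails.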